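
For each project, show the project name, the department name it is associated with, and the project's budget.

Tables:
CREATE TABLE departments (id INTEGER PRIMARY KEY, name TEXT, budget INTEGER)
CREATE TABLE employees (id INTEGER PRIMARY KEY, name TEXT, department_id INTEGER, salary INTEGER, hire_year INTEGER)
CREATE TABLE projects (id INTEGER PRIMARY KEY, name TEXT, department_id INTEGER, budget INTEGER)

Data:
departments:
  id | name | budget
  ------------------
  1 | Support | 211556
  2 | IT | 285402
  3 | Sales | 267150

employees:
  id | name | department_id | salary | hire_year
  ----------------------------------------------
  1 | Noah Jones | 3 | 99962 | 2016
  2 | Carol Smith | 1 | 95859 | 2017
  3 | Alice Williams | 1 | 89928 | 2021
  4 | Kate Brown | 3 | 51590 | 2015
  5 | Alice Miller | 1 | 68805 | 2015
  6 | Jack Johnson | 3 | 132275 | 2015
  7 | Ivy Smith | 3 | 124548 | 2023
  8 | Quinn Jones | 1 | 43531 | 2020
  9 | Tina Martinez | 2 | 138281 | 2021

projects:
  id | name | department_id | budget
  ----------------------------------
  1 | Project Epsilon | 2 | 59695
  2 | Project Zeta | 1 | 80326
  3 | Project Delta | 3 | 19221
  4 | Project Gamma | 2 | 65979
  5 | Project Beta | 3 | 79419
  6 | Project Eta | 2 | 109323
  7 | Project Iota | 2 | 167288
SELECT c.name, p.name AS department, c.budget FROM projects c JOIN departments p ON c.department_id = p.id

Execution result:
name | department | budget
Project Epsilon | IT | 59695
Project Zeta | Support | 80326
Project Delta | Sales | 19221
Project Gamma | IT | 65979
Project Beta | Sales | 79419
Project Eta | IT | 109323
Project Iota | IT | 167288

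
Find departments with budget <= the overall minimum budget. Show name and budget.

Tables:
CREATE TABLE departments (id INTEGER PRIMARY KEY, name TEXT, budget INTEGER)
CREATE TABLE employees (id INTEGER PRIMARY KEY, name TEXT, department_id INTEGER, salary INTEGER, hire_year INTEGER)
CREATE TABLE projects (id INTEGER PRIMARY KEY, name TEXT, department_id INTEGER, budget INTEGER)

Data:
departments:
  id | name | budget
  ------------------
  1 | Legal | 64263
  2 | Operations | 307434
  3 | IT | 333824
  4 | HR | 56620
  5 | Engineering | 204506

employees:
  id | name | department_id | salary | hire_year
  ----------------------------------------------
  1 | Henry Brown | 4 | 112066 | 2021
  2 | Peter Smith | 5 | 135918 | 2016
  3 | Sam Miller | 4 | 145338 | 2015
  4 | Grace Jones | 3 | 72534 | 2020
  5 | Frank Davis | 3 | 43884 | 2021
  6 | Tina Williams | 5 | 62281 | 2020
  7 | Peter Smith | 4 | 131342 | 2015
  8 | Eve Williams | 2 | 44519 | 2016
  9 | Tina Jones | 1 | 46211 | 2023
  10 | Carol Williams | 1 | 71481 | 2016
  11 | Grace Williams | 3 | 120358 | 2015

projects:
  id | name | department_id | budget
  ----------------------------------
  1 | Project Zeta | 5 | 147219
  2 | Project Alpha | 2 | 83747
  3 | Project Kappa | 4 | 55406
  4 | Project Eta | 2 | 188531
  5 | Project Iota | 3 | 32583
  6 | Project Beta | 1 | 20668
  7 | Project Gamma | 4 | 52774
SELECT name, budget FROM departments WHERE budget <= (SELECT MIN(budget) FROM departments)

Execution result:
name | budget
HR | 56620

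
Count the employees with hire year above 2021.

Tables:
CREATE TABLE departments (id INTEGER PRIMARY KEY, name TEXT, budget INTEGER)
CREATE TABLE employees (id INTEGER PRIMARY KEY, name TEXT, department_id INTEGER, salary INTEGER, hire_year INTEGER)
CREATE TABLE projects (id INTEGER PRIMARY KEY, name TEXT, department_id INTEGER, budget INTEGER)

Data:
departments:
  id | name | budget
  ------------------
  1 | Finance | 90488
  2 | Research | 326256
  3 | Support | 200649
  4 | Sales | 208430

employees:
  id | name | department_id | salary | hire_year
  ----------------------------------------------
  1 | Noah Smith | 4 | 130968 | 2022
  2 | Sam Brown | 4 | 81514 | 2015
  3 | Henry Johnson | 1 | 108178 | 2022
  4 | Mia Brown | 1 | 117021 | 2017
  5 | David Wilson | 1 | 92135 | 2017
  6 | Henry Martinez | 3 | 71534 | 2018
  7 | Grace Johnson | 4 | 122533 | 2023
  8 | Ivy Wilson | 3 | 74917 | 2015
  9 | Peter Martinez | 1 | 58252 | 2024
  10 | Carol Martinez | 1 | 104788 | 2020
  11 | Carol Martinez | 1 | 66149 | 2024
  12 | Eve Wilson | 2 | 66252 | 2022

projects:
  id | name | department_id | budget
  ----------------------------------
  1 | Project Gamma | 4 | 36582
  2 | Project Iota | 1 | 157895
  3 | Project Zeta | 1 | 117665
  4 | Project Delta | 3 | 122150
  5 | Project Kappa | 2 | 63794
SELECT COUNT(*) FROM employees WHERE hire_year > 2021

Execution result:
6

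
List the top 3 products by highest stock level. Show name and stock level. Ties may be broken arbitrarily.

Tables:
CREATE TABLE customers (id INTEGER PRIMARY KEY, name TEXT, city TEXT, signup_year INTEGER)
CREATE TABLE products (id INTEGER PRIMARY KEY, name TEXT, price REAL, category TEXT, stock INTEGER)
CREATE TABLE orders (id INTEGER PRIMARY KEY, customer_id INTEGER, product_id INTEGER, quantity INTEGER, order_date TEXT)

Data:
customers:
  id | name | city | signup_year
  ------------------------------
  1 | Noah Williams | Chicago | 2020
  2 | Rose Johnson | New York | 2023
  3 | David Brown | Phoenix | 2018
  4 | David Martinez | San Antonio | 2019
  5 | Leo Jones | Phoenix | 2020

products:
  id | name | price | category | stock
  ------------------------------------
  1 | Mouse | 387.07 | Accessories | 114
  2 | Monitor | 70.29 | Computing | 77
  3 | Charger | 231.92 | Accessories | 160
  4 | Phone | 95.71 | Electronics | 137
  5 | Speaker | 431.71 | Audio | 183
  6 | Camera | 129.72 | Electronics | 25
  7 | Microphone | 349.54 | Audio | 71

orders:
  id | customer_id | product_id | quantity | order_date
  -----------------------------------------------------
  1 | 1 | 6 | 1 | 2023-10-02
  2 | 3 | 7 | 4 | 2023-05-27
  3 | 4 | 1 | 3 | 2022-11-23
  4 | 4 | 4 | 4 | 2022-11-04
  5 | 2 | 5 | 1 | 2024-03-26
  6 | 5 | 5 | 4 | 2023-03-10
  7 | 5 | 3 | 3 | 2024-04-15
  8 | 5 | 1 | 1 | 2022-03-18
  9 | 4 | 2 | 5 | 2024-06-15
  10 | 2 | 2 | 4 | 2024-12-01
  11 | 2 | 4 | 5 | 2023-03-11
SELECT name, stock FROM products ORDER BY stock DESC LIMIT 3

Execution result:
name | stock
Speaker | 183
Charger | 160
Phone | 137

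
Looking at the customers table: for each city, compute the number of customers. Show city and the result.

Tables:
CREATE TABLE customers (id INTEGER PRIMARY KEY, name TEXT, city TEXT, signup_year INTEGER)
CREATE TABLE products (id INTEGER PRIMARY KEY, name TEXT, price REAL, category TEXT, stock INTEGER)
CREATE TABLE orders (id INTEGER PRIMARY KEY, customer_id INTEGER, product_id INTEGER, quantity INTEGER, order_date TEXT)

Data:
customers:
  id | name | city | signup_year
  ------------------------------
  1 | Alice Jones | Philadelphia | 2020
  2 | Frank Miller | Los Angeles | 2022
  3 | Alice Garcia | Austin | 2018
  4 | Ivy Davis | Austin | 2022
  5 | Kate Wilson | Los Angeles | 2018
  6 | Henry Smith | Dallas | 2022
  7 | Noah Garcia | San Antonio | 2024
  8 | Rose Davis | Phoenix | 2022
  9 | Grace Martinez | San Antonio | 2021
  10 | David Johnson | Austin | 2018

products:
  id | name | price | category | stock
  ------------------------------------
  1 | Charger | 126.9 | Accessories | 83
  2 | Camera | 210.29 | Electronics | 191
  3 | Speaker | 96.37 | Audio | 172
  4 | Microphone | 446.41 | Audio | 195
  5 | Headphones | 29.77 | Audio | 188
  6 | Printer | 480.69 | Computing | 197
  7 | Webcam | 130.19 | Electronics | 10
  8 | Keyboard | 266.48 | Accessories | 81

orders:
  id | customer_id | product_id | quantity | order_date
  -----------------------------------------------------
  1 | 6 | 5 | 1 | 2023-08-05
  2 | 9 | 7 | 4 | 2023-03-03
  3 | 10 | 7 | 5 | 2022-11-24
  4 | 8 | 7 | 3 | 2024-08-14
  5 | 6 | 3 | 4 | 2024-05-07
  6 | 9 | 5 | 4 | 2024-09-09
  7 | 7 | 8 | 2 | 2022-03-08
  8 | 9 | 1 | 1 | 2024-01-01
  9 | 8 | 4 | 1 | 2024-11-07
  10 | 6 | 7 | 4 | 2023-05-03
SELECT city, COUNT(*) AS n FROM customers GROUP BY city

Execution result:
city | n
Austin | 3
Dallas | 1
Los Angeles | 2
Philadelphia | 1
Phoenix | 1
San Antonio | 2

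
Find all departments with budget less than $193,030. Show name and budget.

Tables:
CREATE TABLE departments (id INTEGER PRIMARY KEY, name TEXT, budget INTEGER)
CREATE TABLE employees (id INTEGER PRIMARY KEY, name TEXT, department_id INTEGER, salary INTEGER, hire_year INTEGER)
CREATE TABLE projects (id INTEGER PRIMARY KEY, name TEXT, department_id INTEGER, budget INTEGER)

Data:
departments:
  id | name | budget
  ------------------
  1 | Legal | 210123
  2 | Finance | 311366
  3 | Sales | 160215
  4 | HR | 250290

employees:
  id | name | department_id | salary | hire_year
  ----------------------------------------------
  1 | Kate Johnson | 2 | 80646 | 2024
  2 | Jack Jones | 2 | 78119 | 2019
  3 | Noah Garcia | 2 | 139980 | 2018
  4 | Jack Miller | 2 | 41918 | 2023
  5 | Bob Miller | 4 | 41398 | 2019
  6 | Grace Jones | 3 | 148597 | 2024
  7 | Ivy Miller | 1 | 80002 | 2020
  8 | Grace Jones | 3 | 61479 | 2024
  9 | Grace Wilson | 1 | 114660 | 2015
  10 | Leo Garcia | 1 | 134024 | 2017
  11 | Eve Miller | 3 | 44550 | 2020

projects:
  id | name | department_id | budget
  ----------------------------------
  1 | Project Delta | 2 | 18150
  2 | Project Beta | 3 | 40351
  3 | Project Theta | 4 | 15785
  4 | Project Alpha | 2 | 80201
SELECT name, budget FROM departments WHERE budget < 193030

Execution result:
name | budget
Sales | 160215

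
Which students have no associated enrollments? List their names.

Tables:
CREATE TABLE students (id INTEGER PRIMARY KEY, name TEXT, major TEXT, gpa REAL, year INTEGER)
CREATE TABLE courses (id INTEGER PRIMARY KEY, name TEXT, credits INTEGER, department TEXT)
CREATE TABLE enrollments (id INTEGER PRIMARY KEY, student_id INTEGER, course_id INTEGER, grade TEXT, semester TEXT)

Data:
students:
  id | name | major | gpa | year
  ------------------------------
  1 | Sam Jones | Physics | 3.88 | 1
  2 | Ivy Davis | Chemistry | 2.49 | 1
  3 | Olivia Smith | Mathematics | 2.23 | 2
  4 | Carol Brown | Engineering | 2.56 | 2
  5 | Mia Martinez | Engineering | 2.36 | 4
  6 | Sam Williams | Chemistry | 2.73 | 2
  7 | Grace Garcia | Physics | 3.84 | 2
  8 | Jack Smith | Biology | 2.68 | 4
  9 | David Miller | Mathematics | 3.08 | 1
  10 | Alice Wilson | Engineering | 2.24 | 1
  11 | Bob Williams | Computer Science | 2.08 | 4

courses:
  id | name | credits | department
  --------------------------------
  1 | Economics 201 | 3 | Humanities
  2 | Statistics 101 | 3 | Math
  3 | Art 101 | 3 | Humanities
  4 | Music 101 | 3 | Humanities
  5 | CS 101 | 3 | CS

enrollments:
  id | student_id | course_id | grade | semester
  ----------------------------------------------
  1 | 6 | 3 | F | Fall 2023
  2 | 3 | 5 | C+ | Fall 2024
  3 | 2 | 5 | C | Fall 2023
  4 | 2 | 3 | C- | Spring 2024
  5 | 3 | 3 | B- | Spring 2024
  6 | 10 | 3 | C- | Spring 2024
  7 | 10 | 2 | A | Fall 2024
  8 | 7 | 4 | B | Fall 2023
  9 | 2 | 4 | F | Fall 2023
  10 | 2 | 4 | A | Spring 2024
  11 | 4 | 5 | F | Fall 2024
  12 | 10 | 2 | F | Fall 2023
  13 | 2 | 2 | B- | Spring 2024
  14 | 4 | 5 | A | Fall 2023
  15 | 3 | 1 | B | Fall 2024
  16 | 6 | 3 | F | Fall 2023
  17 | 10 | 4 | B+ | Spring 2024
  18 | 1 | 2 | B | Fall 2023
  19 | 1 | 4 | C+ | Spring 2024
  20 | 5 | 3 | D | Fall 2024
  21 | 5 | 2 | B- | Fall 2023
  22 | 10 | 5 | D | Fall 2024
SELECT p.name FROM students p LEFT JOIN enrollments c ON c.student_id = p.id WHERE c.id IS NULL

Execution result:
name
Jack Smith
David Miller
Bob Williams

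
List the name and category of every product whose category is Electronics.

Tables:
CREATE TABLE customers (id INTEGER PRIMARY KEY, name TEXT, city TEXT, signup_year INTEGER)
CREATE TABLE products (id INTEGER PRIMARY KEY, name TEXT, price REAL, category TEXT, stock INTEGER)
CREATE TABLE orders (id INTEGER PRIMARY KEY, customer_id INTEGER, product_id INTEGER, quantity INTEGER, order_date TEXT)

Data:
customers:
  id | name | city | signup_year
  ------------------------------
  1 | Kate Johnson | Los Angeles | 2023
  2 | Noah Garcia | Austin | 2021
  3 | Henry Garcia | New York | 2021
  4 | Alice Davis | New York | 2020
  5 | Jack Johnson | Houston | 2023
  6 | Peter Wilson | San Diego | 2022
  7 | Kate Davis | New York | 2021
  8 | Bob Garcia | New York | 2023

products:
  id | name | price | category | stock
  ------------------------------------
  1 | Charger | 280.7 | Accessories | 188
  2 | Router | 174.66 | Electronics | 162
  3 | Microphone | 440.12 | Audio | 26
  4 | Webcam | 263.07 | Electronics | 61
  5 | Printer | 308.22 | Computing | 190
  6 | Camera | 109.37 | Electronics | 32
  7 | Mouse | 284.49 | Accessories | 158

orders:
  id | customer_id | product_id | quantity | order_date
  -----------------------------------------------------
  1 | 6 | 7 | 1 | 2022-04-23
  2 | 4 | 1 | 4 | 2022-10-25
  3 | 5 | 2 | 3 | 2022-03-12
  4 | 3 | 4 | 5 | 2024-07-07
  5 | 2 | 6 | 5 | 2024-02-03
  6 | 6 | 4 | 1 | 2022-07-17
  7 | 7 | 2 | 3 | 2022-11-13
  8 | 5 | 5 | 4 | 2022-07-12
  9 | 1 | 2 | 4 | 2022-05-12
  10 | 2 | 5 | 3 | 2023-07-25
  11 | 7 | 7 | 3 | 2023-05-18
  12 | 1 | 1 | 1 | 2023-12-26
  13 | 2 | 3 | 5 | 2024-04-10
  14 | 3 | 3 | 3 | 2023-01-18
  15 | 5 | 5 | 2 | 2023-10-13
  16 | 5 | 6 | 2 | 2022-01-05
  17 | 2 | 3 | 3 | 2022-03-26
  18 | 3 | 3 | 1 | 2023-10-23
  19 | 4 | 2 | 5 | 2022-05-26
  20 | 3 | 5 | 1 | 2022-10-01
SELECT name, category FROM products WHERE category = 'Electronics'

Execution result:
name | category
Router | Electronics
Webcam | Electronics
Camera | Electronics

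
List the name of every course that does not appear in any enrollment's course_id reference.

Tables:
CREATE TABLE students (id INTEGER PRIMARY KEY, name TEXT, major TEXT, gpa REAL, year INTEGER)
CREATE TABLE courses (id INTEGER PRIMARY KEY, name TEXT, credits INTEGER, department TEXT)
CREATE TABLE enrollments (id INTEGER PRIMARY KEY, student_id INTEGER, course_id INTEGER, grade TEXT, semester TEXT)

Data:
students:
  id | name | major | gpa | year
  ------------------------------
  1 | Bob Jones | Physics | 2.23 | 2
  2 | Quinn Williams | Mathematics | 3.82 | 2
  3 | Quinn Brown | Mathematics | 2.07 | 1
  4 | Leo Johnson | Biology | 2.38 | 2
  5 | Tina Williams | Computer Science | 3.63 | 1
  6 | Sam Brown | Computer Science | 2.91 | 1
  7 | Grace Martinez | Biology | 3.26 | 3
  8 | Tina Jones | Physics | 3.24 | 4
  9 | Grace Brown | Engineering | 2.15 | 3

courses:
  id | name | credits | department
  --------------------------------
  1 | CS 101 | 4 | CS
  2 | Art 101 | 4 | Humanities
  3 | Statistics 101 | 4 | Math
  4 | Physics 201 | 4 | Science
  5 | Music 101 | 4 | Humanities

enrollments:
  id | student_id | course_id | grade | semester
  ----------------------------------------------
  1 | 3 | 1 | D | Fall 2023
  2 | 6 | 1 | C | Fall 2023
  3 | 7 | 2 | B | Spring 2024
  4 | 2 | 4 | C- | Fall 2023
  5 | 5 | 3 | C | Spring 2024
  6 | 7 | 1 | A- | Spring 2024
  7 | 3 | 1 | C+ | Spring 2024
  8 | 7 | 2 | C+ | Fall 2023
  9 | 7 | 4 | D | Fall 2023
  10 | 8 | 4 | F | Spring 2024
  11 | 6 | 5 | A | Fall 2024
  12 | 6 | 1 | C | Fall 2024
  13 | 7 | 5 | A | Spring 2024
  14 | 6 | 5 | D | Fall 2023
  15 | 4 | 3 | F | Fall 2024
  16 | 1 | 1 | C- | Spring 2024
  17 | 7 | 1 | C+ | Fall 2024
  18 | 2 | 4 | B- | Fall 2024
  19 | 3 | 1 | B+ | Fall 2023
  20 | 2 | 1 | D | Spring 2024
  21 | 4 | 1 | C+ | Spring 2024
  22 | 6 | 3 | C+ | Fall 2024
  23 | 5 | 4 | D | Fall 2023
SELECT p.name FROM courses p LEFT JOIN enrollments c ON c.course_id = p.id WHERE c.id IS NULL

Execution result:
(no rows)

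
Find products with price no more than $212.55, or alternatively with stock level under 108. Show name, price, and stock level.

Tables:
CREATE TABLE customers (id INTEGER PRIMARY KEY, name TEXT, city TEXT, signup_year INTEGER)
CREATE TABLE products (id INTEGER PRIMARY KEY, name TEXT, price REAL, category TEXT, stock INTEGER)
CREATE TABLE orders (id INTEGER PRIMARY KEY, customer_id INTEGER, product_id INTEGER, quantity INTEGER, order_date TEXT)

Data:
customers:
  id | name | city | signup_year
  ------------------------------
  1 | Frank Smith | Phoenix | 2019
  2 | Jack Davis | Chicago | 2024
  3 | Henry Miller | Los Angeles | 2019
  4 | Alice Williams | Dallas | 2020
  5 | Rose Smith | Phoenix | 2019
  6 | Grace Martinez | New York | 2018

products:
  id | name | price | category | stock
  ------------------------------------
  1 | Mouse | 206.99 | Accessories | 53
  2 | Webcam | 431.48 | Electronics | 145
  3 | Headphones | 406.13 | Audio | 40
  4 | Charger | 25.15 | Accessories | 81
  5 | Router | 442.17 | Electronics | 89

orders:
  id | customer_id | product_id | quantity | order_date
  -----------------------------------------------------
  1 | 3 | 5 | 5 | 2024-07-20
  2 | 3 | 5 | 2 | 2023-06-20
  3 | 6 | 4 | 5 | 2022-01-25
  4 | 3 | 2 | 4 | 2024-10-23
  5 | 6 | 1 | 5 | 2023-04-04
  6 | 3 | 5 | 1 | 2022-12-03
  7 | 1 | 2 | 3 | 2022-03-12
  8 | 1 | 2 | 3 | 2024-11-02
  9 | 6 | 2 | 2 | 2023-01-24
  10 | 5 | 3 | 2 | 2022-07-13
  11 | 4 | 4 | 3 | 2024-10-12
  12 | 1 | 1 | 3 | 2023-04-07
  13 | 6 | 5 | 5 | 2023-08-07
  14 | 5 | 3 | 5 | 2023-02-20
SELECT name, price, stock FROM products WHERE price <= 212.55 OR stock < 108

Execution result:
name | price | stock
Mouse | 206.99 | 53
Headphones | 406.13 | 40
Charger | 25.15 | 81
Router | 442.17 | 89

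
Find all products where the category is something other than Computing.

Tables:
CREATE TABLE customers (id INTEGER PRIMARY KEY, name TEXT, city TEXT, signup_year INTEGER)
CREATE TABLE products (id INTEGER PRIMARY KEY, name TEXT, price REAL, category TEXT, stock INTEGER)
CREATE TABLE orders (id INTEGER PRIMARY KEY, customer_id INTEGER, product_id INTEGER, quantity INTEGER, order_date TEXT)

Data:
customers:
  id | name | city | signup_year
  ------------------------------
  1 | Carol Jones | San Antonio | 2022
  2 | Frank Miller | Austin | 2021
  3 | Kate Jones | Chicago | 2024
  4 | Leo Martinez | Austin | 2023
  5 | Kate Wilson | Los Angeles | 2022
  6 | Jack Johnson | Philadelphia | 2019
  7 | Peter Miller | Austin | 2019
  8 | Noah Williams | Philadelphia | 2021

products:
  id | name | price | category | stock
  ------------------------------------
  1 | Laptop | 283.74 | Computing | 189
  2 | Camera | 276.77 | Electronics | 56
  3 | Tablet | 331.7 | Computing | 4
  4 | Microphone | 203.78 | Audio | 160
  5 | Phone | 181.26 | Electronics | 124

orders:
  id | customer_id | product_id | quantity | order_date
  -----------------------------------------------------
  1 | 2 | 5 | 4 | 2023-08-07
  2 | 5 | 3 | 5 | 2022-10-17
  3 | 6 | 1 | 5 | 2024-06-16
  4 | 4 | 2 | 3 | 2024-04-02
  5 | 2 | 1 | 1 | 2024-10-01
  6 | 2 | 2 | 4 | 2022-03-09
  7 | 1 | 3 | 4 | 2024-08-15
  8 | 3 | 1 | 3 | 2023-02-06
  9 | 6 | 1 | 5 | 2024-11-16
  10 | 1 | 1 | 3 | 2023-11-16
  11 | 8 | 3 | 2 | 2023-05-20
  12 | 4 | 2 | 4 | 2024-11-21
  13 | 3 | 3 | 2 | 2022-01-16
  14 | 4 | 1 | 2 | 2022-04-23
SELECT name, category FROM products WHERE category <> 'Computing'

Execution result:
name | category
Camera | Electronics
Microphone | Audio
Phone | Electronics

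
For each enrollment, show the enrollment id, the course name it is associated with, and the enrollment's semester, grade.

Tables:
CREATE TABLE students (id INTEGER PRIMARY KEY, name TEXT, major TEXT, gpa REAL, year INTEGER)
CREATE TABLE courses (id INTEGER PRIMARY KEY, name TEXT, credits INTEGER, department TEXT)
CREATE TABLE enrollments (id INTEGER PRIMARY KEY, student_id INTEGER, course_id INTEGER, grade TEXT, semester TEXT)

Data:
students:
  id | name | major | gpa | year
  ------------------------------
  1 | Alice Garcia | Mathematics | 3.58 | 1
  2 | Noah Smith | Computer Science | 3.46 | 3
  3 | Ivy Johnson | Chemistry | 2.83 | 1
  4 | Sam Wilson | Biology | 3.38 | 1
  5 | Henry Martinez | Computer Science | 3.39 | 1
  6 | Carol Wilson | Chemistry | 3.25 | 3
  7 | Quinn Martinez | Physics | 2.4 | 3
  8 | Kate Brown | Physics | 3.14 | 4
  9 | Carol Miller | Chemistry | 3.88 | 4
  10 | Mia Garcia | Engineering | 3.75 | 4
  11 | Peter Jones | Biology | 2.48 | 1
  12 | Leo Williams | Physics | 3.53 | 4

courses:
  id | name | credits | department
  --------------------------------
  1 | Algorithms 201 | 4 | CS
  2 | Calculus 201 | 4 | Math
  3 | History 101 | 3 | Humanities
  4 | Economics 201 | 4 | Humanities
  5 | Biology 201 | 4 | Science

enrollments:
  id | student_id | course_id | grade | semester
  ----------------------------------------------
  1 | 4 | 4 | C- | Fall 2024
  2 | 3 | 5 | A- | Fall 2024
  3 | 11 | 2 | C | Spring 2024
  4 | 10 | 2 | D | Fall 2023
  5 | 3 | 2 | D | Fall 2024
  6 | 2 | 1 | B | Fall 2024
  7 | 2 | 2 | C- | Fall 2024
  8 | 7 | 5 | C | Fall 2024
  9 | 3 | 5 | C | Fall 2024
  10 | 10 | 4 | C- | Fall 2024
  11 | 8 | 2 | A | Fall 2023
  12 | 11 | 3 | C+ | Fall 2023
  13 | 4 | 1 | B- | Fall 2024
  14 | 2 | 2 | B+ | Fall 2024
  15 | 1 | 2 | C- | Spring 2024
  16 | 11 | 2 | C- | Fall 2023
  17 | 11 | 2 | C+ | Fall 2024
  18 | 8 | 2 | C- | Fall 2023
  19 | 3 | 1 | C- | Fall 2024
SELECT c.id, p.name AS course, c.semester, c.grade FROM enrollments c JOIN courses p ON c.course_id = p.id

Execution result:
id | course | semester | grade
1 | Economics 201 | Fall 2024 | C-
2 | Biology 201 | Fall 2024 | A-
3 | Calculus 201 | Spring 2024 | C
4 | Calculus 201 | Fall 2023 | D
5 | Calculus 201 | Fall 2024 | D
6 | Algorithms 201 | Fall 2024 | B
7 | Calculus 201 | Fall 2024 | C-
8 | Biology 201 | Fall 2024 | C
9 | Biology 201 | Fall 2024 | C
10 | Economics 201 | Fall 2024 | C-
11 | Calculus 201 | Fall 2023 | A
12 | History 101 | Fall 2023 | C+
13 | Algorithms 201 | Fall 2024 | B-
14 | Calculus 201 | Fall 2024 | B+
15 | Calculus 201 | Spring 2024 | C-
16 | Calculus 201 | Fall 2023 | C-
17 | Calculus 201 | Fall 2024 | C+
18 | Calculus 201 | Fall 2023 | C-
19 | Algorithms 201 | Fall 2024 | C-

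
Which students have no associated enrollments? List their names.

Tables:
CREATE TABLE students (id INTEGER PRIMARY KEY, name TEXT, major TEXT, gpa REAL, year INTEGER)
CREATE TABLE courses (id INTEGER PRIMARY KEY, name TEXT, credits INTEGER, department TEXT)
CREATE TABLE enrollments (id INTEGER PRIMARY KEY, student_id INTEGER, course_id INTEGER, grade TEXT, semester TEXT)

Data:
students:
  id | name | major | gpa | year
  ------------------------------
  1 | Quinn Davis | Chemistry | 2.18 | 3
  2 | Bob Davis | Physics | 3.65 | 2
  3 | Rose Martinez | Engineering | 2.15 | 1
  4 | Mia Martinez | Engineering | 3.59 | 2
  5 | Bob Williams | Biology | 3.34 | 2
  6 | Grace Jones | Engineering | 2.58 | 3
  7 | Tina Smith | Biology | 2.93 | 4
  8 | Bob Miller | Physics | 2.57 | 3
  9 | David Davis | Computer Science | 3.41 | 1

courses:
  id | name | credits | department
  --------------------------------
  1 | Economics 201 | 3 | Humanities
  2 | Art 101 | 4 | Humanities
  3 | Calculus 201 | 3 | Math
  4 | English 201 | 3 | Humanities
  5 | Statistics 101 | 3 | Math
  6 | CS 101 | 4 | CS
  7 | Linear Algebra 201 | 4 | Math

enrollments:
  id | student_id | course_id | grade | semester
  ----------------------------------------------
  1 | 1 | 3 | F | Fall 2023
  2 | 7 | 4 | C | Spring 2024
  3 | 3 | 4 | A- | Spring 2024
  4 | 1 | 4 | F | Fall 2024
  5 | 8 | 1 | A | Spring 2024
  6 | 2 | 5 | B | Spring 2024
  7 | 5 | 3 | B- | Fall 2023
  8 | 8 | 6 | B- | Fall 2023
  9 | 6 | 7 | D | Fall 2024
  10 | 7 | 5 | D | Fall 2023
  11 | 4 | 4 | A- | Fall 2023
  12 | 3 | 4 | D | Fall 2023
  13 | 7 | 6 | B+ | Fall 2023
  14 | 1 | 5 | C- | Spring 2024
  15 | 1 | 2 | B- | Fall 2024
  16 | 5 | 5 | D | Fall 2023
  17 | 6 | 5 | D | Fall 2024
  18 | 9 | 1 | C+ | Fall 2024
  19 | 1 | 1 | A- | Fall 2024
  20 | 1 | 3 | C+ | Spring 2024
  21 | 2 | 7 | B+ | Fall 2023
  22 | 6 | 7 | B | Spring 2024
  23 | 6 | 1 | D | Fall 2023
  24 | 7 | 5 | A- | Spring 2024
SELECT p.name FROM students p LEFT JOIN enrollments c ON c.student_id = p.id WHERE c.id IS NULL

Execution result:
(no rows)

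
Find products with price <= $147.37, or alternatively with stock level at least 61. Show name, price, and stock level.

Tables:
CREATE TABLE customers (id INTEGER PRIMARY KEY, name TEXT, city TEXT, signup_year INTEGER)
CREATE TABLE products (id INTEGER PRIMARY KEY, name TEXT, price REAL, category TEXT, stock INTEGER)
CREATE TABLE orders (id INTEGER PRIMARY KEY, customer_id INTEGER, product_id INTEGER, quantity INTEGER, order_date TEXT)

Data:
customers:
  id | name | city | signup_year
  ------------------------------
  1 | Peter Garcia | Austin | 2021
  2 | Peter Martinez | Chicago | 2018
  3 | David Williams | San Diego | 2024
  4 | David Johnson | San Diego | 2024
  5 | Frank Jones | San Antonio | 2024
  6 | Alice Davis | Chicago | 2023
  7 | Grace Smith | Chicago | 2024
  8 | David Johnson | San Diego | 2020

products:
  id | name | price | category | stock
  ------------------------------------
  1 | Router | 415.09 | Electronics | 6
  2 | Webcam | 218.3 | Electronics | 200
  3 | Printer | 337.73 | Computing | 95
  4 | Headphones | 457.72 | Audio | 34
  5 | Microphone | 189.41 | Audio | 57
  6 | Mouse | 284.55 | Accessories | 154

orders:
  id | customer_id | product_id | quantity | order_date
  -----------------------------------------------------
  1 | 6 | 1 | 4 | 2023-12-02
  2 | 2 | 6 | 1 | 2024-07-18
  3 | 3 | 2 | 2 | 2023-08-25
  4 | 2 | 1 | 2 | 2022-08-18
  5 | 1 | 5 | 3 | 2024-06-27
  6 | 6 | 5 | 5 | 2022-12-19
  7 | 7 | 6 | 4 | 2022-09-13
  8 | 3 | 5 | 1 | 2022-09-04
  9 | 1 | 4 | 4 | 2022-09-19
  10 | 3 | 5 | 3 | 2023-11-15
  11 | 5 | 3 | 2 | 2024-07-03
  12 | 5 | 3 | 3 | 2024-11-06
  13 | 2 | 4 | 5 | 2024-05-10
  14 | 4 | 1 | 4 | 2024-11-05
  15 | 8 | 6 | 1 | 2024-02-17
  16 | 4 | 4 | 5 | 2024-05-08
SELECT name, price, stock FROM products WHERE price <= 147.37 OR stock >= 61

Execution result:
name | price | stock
Webcam | 218.30 | 200
Printer | 337.73 | 95
Mouse | 284.55 | 154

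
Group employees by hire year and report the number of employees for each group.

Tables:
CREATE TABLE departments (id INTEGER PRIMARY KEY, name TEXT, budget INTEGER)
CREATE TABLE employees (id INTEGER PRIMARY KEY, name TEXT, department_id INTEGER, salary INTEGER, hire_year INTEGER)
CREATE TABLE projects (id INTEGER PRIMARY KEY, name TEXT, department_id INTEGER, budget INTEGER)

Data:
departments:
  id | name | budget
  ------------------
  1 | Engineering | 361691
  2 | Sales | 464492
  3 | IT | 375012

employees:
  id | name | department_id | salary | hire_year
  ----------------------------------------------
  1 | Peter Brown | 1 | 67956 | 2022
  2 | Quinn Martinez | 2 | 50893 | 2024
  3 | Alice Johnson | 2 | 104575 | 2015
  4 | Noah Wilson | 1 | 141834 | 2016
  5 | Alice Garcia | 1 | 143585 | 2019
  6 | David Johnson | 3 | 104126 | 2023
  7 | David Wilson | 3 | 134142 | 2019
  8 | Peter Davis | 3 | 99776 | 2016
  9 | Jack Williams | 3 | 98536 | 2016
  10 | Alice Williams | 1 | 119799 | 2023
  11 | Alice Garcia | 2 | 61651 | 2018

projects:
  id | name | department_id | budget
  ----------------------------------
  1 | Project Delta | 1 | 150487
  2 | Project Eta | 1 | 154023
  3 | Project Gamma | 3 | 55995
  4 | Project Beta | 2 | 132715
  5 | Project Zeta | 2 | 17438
SELECT hire_year, COUNT(*) AS n FROM employees GROUP BY hire_year

Execution result:
hire_year | n
2015 | 1
2016 | 3
2018 | 1
2019 | 2
2022 | 1
2023 | 2
2024 | 1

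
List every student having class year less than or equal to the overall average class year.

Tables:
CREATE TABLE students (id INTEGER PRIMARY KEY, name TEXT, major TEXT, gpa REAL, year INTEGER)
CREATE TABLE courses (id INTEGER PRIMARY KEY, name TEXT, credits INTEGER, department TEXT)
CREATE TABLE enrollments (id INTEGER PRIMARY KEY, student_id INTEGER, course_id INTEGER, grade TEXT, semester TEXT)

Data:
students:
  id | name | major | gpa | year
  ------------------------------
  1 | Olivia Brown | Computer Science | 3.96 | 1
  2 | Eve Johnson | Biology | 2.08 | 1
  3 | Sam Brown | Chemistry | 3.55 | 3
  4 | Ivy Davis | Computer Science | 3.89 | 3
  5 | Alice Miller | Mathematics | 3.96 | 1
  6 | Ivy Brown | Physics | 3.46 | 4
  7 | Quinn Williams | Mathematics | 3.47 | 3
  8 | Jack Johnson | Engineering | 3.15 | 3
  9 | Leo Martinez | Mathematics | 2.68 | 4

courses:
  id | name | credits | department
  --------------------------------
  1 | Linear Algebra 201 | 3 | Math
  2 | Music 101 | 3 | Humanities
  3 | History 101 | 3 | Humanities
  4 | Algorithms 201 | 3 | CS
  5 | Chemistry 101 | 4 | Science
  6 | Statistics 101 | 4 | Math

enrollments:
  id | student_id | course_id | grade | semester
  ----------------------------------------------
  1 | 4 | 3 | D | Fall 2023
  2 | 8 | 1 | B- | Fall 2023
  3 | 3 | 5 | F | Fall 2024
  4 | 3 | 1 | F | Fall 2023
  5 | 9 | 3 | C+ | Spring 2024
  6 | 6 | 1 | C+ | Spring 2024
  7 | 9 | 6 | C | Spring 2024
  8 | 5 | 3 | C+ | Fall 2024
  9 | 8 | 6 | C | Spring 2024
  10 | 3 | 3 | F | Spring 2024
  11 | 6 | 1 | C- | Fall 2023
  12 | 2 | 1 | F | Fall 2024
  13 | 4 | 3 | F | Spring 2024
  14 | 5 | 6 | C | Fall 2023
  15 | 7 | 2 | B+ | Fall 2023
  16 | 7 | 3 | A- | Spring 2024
SELECT name, year FROM students WHERE year <= (SELECT AVG(year) FROM students)

Execution result:
name | year
Olivia Brown | 1
Eve Johnson | 1
Alice Miller | 1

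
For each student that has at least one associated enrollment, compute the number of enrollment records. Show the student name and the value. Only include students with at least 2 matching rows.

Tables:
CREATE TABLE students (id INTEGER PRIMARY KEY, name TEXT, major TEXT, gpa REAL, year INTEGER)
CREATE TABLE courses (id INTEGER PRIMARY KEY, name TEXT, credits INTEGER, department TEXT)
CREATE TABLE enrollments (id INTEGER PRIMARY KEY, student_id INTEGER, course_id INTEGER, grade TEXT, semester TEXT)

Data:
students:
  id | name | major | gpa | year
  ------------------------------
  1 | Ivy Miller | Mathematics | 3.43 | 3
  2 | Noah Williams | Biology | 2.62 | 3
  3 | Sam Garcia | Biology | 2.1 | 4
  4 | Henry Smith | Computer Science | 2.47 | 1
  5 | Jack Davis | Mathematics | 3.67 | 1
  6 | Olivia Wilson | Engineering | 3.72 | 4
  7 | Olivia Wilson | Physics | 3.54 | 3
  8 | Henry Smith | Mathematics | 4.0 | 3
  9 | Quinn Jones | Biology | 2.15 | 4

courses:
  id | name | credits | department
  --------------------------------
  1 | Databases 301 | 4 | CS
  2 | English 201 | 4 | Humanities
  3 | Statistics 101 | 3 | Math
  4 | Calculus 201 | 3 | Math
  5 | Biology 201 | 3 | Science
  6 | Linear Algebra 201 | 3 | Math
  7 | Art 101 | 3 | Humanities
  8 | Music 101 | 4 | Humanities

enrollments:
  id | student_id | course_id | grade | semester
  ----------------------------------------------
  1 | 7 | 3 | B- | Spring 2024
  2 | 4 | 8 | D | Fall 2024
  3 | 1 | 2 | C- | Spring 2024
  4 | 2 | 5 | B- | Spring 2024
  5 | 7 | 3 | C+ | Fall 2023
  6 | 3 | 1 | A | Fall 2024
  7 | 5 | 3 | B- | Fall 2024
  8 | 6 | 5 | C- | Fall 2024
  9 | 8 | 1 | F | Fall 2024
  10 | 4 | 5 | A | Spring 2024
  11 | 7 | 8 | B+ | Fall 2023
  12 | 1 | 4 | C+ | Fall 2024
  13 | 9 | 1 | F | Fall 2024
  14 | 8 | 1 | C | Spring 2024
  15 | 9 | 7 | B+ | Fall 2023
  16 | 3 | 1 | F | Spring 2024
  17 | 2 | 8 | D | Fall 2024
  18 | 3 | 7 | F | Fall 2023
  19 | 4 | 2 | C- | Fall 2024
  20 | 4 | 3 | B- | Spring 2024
SELECT p.name, COUNT(*) AS n FROM enrollments c JOIN students p ON c.student_id = p.id GROUP BY p.id, p.name HAVING COUNT(*) >= 2

Execution result:
name | n
Ivy Miller | 2
Noah Williams | 2
Sam Garcia | 3
Henry Smith | 4
Olivia Wilson | 3
Henry Smith | 2
Quinn Jones | 2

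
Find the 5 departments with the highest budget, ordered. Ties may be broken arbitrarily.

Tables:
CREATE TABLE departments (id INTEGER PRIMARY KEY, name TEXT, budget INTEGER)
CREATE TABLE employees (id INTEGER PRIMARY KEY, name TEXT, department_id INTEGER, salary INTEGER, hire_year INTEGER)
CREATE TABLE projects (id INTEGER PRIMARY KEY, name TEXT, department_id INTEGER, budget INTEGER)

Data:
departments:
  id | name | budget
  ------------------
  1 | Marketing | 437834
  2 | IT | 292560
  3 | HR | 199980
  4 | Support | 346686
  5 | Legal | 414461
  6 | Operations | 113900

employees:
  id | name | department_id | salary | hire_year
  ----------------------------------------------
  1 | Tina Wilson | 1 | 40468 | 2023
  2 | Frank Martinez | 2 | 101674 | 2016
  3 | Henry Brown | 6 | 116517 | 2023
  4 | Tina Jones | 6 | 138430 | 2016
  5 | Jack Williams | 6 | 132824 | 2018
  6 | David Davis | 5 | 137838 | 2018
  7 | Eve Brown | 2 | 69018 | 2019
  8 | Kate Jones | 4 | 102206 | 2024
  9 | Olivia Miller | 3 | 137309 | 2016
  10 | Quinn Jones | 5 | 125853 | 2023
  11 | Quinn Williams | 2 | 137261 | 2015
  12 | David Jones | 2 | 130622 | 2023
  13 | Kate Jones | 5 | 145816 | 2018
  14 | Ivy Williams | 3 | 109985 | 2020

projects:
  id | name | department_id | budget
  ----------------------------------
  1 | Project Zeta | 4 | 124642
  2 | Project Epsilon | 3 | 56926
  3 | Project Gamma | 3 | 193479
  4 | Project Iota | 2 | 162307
SELECT name, budget FROM departments ORDER BY budget DESC LIMIT 5

Execution result:
name | budget
Marketing | 437834
Legal | 414461
Support | 346686
IT | 292560
HR | 199980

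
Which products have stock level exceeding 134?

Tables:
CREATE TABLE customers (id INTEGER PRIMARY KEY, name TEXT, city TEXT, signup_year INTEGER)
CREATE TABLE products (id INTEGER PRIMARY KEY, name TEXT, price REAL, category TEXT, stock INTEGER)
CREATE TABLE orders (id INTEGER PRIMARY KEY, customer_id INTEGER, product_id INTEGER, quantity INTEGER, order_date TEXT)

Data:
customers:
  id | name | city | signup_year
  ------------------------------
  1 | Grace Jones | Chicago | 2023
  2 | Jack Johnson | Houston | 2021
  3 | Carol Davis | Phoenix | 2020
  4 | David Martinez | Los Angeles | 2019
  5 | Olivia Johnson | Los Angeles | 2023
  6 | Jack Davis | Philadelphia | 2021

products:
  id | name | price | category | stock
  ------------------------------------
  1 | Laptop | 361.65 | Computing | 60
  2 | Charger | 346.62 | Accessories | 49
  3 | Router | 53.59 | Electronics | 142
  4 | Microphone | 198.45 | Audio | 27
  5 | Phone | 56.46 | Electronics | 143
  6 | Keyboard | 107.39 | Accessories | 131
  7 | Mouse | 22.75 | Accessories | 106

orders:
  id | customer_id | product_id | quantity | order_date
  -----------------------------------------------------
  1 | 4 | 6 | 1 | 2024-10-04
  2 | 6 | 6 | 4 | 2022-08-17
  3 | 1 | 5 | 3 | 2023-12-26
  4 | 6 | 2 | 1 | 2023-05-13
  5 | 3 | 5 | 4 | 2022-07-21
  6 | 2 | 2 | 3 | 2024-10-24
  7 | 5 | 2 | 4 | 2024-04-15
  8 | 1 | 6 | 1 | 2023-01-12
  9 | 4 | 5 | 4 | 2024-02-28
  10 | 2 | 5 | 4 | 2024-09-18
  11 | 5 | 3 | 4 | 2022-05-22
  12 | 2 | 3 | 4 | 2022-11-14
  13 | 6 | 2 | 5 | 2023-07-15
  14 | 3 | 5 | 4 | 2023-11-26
SELECT name, stock FROM products WHERE stock > 134

Execution result:
name | stock
Router | 142
Phone | 143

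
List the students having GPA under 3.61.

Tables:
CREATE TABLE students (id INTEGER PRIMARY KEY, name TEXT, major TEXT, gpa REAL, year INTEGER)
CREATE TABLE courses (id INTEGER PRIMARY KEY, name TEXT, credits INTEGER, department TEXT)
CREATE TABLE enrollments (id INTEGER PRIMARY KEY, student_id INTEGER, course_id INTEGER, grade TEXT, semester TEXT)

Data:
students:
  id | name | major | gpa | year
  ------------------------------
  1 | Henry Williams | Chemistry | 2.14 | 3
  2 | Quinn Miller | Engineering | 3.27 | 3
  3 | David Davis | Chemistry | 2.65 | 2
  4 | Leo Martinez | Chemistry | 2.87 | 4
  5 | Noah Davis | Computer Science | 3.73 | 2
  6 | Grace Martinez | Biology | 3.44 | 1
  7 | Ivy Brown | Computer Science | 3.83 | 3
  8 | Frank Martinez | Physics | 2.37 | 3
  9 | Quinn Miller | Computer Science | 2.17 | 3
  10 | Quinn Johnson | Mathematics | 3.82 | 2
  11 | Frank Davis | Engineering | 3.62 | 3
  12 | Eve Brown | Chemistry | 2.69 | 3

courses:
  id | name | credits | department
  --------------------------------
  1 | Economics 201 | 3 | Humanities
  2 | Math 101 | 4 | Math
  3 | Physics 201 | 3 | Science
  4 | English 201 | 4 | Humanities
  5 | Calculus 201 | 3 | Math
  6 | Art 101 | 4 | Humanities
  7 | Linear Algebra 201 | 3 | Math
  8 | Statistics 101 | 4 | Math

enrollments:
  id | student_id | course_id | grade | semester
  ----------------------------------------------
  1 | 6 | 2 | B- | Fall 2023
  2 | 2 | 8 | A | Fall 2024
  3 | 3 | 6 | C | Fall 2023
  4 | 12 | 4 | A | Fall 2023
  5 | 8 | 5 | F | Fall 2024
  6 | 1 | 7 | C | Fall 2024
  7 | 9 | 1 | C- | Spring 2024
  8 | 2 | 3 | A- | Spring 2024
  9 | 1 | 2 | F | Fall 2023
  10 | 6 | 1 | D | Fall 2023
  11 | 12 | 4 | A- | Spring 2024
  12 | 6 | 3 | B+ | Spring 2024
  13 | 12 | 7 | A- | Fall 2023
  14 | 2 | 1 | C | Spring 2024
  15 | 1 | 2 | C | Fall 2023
SELECT name, gpa FROM students WHERE gpa < 3.61

Execution result:
name | gpa
Henry Williams | 2.14
Quinn Miller | 3.27
David Davis | 2.65
Leo Martinez | 2.87
Grace Martinez | 3.44
Frank Martinez | 2.37
Quinn Miller | 2.17
Eve Brown | 2.69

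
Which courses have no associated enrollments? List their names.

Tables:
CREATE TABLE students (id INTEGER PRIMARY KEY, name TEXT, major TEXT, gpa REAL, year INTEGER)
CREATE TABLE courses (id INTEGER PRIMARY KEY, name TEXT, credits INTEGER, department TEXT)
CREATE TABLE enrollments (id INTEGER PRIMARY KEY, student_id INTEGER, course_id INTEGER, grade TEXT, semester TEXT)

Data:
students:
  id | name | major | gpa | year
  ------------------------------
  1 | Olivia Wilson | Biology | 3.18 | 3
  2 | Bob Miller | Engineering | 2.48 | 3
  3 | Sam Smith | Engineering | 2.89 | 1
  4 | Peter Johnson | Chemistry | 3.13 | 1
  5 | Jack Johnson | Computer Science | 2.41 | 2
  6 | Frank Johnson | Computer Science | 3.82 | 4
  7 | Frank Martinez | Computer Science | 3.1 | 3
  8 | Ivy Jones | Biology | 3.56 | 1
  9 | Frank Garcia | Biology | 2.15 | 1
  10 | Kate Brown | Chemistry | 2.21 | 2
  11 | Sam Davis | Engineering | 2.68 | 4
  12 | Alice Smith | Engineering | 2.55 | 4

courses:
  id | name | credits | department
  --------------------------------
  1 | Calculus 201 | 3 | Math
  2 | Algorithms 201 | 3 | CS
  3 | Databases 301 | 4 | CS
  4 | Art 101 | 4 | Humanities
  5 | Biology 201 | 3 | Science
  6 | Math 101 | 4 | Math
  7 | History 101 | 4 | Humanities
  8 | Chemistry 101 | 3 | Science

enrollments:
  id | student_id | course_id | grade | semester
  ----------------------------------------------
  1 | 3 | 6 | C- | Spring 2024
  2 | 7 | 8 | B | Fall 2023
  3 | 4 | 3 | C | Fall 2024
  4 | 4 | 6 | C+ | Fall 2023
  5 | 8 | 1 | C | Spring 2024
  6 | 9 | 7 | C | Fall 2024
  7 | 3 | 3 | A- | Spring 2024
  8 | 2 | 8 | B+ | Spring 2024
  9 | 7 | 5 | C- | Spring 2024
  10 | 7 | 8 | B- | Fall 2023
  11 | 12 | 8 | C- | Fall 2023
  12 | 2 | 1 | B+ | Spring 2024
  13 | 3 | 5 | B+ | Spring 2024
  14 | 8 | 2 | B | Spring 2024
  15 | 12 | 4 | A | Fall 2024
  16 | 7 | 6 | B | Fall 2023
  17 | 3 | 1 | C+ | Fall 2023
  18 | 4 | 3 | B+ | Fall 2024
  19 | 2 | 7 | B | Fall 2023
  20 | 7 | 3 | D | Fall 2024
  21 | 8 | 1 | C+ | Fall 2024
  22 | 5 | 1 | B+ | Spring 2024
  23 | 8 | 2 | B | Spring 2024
SELECT p.name FROM courses p LEFT JOIN enrollments c ON c.course_id = p.id WHERE c.id IS NULL

Execution result:
(no rows)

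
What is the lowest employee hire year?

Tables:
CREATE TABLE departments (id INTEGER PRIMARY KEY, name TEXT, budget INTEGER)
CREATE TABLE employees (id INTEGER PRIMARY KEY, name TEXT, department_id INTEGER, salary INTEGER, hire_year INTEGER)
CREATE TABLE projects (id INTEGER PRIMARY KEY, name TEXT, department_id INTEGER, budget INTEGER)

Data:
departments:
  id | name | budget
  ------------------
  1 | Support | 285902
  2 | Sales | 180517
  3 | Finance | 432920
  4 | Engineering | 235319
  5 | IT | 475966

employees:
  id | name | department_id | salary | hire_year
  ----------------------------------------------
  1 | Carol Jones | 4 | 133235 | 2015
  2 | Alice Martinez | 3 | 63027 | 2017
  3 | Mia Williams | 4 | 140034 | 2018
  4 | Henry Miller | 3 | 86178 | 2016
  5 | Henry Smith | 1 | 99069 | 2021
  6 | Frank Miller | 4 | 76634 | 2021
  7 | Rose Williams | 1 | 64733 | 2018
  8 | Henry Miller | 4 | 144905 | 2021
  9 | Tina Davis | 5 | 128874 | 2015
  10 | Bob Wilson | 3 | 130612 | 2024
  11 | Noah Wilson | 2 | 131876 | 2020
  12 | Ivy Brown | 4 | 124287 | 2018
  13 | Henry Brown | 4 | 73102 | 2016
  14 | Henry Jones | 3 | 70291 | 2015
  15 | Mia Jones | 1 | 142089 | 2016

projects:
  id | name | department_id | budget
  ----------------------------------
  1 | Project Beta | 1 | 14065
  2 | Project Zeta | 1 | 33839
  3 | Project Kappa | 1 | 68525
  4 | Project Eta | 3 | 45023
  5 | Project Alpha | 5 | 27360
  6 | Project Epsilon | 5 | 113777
SELECT MIN(hire_year) FROM employees

Execution result:
2015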